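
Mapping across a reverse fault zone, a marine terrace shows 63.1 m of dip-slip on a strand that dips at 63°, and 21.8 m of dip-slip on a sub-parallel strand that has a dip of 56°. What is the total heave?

heave_A = 63.1 × cos(63°) = 28.65 m
heave_B = 21.8 × cos(56°) = 12.19 m
total = 28.65 + 12.19 = 40.8 m

40.8 m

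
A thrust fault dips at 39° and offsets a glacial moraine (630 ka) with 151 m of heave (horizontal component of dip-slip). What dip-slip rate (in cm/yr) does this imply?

dip-slip = heave / cos(dip) = 151 m / cos(39°) = 194.3 m
rate = 194.3 m / 630 ka = 0.000308 m/yr = 0.0308 cm/yr

0.0308 cm/yr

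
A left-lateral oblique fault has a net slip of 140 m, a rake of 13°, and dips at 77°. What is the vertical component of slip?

dip-slip = net slip × sin(rake) = 140 m × sin(13°) = 31.49 m
throw = dip-slip × sin(dip) = 31.49 × sin(77°) = 30.7 m

30.7 m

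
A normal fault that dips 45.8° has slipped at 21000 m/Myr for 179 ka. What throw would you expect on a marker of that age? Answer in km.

dip-slip = rate × time = 21000 m/Myr × 179 ka = 3759 m
throw = dip-slip × sin(dip) = 3759 × sin(45.8°) = 2690 m = 2.69 km

2.69 km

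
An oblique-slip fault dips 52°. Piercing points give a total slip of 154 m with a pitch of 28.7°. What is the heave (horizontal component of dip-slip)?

dip-slip = net slip × sin(rake) = 154 m × sin(28.7°) = 73.95 m
heave = dip-slip × cos(dip) = 73.95 × cos(52°) = 45.5 m

45.5 m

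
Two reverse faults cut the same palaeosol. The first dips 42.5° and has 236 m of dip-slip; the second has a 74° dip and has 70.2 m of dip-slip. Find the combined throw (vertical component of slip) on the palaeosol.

throw_A = 236 × sin(42.5°) = 159.4 m
throw_B = 70.2 × sin(74°) = 67.48 m
total = 159.4 + 67.48 = 227 m

227 m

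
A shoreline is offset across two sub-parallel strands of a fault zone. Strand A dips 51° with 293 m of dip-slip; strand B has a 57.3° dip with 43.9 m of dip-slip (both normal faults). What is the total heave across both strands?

heave_A = 293 × cos(51°) = 184.4 m
heave_B = 43.9 × cos(57.3°) = 23.72 m
total = 184.4 + 23.72 = 208 m

208 m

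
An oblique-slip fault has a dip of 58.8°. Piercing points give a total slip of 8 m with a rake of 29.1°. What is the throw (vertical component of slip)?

3.33 m

dip-slip = net slip × sin(rake) = 8 m × sin(29.1°) = 3.891 m
throw = dip-slip × sin(dip) = 3.891 × sin(58.8°) = 3.33 m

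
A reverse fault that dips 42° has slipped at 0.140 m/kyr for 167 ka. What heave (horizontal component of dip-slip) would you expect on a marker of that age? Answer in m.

17.4 m

dip-slip = rate × time = 0.140 m/kyr × 167 ka = 23.38 m
heave = dip-slip × cos(dip) = 23.38 × cos(42°) = 17.4 m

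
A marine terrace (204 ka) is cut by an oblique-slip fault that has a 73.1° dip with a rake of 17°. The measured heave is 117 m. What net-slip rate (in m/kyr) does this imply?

6.75 m/kyr

dip-slip = heave / cos(dip) = 117 / cos(73.1°) = 402.5 m
net slip = dip-slip / sin(rake) = 402.5 / sin(17°) = 1377 m
rate = 1377 m / 204 ka = 0.00675 m/yr = 6.75 m/kyr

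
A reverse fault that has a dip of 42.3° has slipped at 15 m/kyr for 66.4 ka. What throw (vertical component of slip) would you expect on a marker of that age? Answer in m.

670 m

dip-slip = rate × time = 15 m/kyr × 66.4 ka = 996 m
throw = dip-slip × sin(dip) = 996 × sin(42.3°) = 670 m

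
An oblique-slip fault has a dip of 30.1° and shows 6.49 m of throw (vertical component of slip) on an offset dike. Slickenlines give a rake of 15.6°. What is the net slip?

48.1 m

dip-slip = throw / sin(dip) = 6.49 / sin(30.1°) = 12.94 m
net slip = dip-slip / sin(rake) = 12.94 / sin(15.6°) = 48.1 m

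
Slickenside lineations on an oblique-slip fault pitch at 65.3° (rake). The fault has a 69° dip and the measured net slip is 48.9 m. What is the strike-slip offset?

20.4 m

strike-slip = net slip × cos(rake) = 48.9 m × cos(65.3°) = 20.4 m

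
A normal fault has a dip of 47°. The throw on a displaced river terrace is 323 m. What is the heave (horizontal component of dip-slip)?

301 m

heave = throw / tan(dip) = 323 / tan(47°) = 301 m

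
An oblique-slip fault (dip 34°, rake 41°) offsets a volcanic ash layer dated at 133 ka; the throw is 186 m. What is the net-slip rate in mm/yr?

3.81 mm/yr

dip-slip = throw / sin(dip) = 186 / sin(34°) = 332.6 m
net slip = dip-slip / sin(rake) = 332.6 / sin(41°) = 507 m
rate = 507 m / 133 ka = 0.00381 m/yr = 3.81 mm/yr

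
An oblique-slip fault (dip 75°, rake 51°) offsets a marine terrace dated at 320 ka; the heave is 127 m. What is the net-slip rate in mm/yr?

dip-slip = heave / cos(dip) = 127 / cos(75°) = 490.7 m
net slip = dip-slip / sin(rake) = 490.7 / sin(51°) = 631.4 m
rate = 631.4 m / 320 ka = 0.00197 m/yr = 1.97 mm/yr

1.97 mm/yr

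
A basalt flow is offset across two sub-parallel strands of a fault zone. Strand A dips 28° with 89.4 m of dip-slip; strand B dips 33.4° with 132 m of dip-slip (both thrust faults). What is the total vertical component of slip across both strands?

115 m

throw_A = 89.4 × sin(28°) = 41.97 m
throw_B = 132 × sin(33.4°) = 72.66 m
total = 41.97 + 72.66 = 115 m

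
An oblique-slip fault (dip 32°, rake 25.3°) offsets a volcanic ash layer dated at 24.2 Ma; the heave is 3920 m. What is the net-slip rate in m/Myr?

447 m/Myr

dip-slip = heave / cos(dip) = 3920 / cos(32°) = 4622 m
net slip = dip-slip / sin(rake) = 4622 / sin(25.3°) = 10820 m
rate = 10820 m / 24.2 Ma = 0.000447 m/yr = 447 m/Myr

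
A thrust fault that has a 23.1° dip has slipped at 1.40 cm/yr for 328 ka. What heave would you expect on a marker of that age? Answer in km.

4.22 km

dip-slip = rate × time = 1.40 cm/yr × 328 ka = 4592 m
heave = dip-slip × cos(dip) = 4592 × cos(23.1°) = 4220 m = 4.22 km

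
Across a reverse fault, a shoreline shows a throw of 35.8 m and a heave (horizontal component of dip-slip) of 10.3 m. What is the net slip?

37.3 m

net slip = √(throw² + heave²) = √(35.8² + 10.3²) = 37.3 m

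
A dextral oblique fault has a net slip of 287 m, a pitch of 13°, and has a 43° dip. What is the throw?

dip-slip = net slip × sin(rake) = 287 m × sin(13°) = 64.56 m
throw = dip-slip × sin(dip) = 64.56 × sin(43°) = 44 m

44 m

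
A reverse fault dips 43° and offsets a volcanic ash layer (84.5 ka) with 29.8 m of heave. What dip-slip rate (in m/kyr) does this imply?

dip-slip = heave / cos(dip) = 29.8 m / cos(43°) = 40.75 m
rate = 40.75 m / 84.5 ka = 0.000482 m/yr = 0.482 m/kyr

0.482 m/kyr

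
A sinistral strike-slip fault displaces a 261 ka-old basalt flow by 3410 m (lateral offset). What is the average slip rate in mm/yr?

13.1 mm/yr

rate = 3410 m / 261 ka = 0.0131 m/yr = 13.1 mm/yr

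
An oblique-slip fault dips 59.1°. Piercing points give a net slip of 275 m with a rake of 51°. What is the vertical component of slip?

dip-slip = net slip × sin(rake) = 275 m × sin(51°) = 213.7 m
throw = dip-slip × sin(dip) = 213.7 × sin(59.1°) = 183 m

183 m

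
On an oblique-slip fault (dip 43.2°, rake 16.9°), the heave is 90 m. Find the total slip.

dip-slip = heave / cos(dip) = 90 / cos(43.2°) = 123.5 m
net slip = dip-slip / sin(rake) = 123.5 / sin(16.9°) = 425 m

425 m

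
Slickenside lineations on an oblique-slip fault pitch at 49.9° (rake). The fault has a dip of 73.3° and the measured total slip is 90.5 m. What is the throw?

66.3 m

dip-slip = net slip × sin(rake) = 90.5 m × sin(49.9°) = 69.23 m
throw = dip-slip × sin(dip) = 69.23 × sin(73.3°) = 66.3 m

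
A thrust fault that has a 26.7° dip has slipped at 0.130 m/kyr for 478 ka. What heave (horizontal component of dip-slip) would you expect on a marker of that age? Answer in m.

dip-slip = rate × time = 0.130 m/kyr × 478 ka = 62.14 m
heave = dip-slip × cos(dip) = 62.14 × cos(26.7°) = 55.5 m

55.5 m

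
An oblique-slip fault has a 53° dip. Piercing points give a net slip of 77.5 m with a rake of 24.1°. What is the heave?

19 m

dip-slip = net slip × sin(rake) = 77.5 m × sin(24.1°) = 31.65 m
heave = dip-slip × cos(dip) = 31.65 × cos(53°) = 19 m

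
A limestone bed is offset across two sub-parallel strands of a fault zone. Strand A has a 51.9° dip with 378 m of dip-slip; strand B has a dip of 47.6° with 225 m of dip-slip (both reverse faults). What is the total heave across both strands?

385 m

heave_A = 378 × cos(51.9°) = 233.2 m
heave_B = 225 × cos(47.6°) = 151.7 m
total = 233.2 + 151.7 = 385 m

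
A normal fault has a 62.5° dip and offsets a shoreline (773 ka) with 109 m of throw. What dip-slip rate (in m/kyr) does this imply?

dip-slip = throw / sin(dip) = 109 m / sin(62.5°) = 122.9 m
rate = 122.9 m / 773 ka = 0.000159 m/yr = 0.159 m/kyr

0.159 m/kyr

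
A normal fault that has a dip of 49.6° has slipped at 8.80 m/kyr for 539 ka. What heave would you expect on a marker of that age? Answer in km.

dip-slip = rate × time = 8.80 m/kyr × 539 ka = 4743 m
heave = dip-slip × cos(dip) = 4743 × cos(49.6°) = 3070 m = 3.07 km

3.07 km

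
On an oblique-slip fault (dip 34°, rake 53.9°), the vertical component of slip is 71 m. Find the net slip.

dip-slip = throw / sin(dip) = 71 / sin(34°) = 127 m
net slip = dip-slip / sin(rake) = 127 / sin(53.9°) = 157 m

157 m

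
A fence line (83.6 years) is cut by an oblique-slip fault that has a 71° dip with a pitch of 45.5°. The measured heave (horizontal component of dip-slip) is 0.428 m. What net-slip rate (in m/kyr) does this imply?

22 m/kyr

dip-slip = heave / cos(dip) = 0.428 / cos(71°) = 1.315 m
net slip = dip-slip / sin(rake) = 1.315 / sin(45.5°) = 1.843 m
rate = 1.843 m / 83.6 years = 0.0220 m/yr = 22 m/kyr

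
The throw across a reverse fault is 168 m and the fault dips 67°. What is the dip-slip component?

183 m

dip-slip = throw / sin(dip) = 168 / sin(67°) = 183 m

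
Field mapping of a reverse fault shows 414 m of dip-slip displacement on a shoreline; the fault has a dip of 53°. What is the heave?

heave = dip-slip × cos(dip) = 414 m × cos(53°) = 249 m

249 m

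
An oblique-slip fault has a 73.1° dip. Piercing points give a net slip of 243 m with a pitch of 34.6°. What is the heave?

40.1 m

dip-slip = net slip × sin(rake) = 243 m × sin(34.6°) = 138 m
heave = dip-slip × cos(dip) = 138 × cos(73.1°) = 40.1 m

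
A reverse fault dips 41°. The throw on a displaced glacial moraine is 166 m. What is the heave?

191 m

heave = throw / tan(dip) = 166 / tan(41°) = 191 m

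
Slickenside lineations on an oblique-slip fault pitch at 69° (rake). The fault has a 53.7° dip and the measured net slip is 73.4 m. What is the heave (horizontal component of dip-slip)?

dip-slip = net slip × sin(rake) = 73.4 m × sin(69°) = 68.52 m
heave = dip-slip × cos(dip) = 68.52 × cos(53.7°) = 40.6 m

40.6 m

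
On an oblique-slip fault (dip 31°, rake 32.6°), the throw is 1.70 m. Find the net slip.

6.13 m

dip-slip = throw / sin(dip) = 1.70 / sin(31°) = 3.301 m
net slip = dip-slip / sin(rake) = 3.301 / sin(32.6°) = 6.13 m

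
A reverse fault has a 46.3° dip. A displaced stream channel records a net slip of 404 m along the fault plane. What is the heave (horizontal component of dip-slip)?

heave = dip-slip × cos(dip) = 404 m × cos(46.3°) = 279 m

279 m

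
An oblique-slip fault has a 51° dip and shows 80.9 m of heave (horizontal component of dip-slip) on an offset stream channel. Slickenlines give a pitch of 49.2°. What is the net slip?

170 m

dip-slip = heave / cos(dip) = 80.9 / cos(51°) = 128.6 m
net slip = dip-slip / sin(rake) = 128.6 / sin(49.2°) = 170 m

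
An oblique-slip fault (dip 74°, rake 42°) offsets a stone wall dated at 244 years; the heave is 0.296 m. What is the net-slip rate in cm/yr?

0.658 cm/yr

dip-slip = heave / cos(dip) = 0.296 / cos(74°) = 1.074 m
net slip = dip-slip / sin(rake) = 1.074 / sin(42°) = 1.605 m
rate = 1.605 m / 244 years = 0.00658 m/yr = 0.658 cm/yr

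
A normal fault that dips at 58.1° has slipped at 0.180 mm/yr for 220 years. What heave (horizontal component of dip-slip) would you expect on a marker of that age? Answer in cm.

dip-slip = rate × time = 0.180 mm/yr × 220 years = 0.03960 m
heave = dip-slip × cos(dip) = 0.03960 × cos(58.1°) = 0.0209 m = 2.09 cm

2.09 cm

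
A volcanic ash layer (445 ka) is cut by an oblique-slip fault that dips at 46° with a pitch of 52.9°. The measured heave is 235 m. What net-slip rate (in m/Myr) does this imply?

dip-slip = heave / cos(dip) = 235 / cos(46°) = 338.3 m
net slip = dip-slip / sin(rake) = 338.3 / sin(52.9°) = 424.2 m
rate = 424.2 m / 445 ka = 0.000953 m/yr = 953 m/Myr

953 m/Myr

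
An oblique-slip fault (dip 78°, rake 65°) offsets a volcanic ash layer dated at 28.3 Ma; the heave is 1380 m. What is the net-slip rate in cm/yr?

dip-slip = heave / cos(dip) = 1380 / cos(78°) = 6637 m
net slip = dip-slip / sin(rake) = 6637 / sin(65°) = 7324 m
rate = 7324 m / 28.3 Ma = 0.000259 m/yr = 0.0259 cm/yr

0.0259 cm/yr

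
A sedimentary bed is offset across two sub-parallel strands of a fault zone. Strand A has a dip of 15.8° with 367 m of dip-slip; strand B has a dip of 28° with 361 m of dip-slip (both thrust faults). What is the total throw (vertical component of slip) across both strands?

throw_A = 367 × sin(15.8°) = 99.93 m
throw_B = 361 × sin(28°) = 169.5 m
total = 99.93 + 169.5 = 269 m

269 m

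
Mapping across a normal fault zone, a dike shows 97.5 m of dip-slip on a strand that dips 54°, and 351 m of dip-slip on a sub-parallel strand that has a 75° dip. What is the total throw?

throw_A = 97.5 × sin(54°) = 78.88 m
throw_B = 351 × sin(75°) = 339 m
total = 78.88 + 339 = 418 m

418 m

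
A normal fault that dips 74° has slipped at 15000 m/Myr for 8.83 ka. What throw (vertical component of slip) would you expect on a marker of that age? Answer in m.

127 m

dip-slip = rate × time = 15000 m/Myr × 8.83 ka = 132.4 m
throw = dip-slip × sin(dip) = 132.4 × sin(74°) = 127 m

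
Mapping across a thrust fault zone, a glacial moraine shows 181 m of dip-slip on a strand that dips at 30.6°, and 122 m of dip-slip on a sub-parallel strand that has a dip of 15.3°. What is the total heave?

heave_A = 181 × cos(30.6°) = 155.8 m
heave_B = 122 × cos(15.3°) = 117.7 m
total = 155.8 + 117.7 = 273 m

273 m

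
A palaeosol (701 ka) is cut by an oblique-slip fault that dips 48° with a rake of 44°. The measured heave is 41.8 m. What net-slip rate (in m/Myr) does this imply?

dip-slip = heave / cos(dip) = 41.8 / cos(48°) = 62.47 m
net slip = dip-slip / sin(rake) = 62.47 / sin(44°) = 89.93 m
rate = 89.93 m / 701 ka = 0.000128 m/yr = 128 m/Myr

128 m/Myr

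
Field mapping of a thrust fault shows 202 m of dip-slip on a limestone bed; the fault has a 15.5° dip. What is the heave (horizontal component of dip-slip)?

heave = dip-slip × cos(dip) = 202 m × cos(15.5°) = 195 m

195 m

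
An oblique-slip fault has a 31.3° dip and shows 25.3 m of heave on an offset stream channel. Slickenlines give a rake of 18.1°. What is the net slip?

95.3 m

dip-slip = heave / cos(dip) = 25.3 / cos(31.3°) = 29.61 m
net slip = dip-slip / sin(rake) = 29.61 / sin(18.1°) = 95.3 m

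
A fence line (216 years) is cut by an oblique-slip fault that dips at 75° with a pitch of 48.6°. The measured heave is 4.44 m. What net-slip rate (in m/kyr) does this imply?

106 m/kyr

dip-slip = heave / cos(dip) = 4.44 / cos(75°) = 17.15 m
net slip = dip-slip / sin(rake) = 17.15 / sin(48.6°) = 22.87 m
rate = 22.87 m / 216 years = 0.106 m/yr = 106 m/kyr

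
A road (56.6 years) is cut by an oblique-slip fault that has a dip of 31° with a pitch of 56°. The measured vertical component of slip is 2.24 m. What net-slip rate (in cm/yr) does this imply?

9.27 cm/yr

dip-slip = throw / sin(dip) = 2.24 / sin(31°) = 4.349 m
net slip = dip-slip / sin(rake) = 4.349 / sin(56°) = 5.246 m
rate = 5.246 m / 56.6 years = 0.0927 m/yr = 9.27 cm/yr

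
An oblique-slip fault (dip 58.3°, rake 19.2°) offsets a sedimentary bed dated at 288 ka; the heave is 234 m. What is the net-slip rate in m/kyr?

dip-slip = heave / cos(dip) = 234 / cos(58.3°) = 445.3 m
net slip = dip-slip / sin(rake) = 445.3 / sin(19.2°) = 1354 m
rate = 1354 m / 288 ka = 0.00470 m/yr = 4.70 m/kyr

4.70 m/kyr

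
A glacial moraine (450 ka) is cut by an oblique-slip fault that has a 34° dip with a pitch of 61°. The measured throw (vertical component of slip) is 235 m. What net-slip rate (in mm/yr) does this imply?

dip-slip = throw / sin(dip) = 235 / sin(34°) = 420.2 m
net slip = dip-slip / sin(rake) = 420.2 / sin(61°) = 480.5 m
rate = 480.5 m / 450 ka = 0.00107 m/yr = 1.07 mm/yr

1.07 mm/yr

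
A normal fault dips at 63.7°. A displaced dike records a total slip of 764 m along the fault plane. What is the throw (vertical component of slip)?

throw = dip-slip × sin(dip) = 764 m × sin(63.7°) = 685 m

685 m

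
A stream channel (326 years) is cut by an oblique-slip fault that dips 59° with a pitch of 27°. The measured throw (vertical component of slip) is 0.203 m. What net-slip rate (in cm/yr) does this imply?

dip-slip = throw / sin(dip) = 0.203 / sin(59°) = 0.2368 m
net slip = dip-slip / sin(rake) = 0.2368 / sin(27°) = 0.5217 m
rate = 0.5217 m / 326 years = 0.00160 m/yr = 0.160 cm/yr

0.160 cm/yr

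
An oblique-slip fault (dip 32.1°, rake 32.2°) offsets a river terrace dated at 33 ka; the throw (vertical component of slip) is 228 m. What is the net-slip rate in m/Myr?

dip-slip = throw / sin(dip) = 228 / sin(32.1°) = 429.1 m
net slip = dip-slip / sin(rake) = 429.1 / sin(32.2°) = 805.2 m
rate = 805.2 m / 33 ka = 0.0244 m/yr = 24400 m/Myr

24400 m/Myr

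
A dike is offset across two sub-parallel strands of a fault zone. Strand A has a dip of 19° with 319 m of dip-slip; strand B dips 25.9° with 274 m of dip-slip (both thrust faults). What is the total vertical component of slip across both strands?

throw_A = 319 × sin(19°) = 103.9 m
throw_B = 274 × sin(25.9°) = 119.7 m
total = 103.9 + 119.7 = 224 m

224 m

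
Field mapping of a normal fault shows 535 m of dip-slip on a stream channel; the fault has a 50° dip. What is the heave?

heave = dip-slip × cos(dip) = 535 m × cos(50°) = 344 m

344 m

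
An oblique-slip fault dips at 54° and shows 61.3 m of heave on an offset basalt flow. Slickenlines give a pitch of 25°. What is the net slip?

247 m

dip-slip = heave / cos(dip) = 61.3 / cos(54°) = 104.3 m
net slip = dip-slip / sin(rake) = 104.3 / sin(25°) = 247 m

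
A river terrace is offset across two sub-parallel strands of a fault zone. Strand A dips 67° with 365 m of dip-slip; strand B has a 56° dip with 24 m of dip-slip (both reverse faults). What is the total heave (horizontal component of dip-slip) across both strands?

heave_A = 365 × cos(67°) = 142.6 m
heave_B = 24 × cos(56°) = 13.42 m
total = 142.6 + 13.42 = 156 m

156 m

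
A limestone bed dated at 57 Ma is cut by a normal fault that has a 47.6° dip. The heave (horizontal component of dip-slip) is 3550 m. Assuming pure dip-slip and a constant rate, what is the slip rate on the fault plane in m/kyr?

0.0924 m/kyr

dip-slip = heave / cos(dip) = 3550 m / cos(47.6°) = 5265 m
rate = 5265 m / 57 Ma = 0.0000924 m/yr = 0.0924 m/kyr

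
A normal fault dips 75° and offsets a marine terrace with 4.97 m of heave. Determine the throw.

18.5 m

throw = heave × tan(dip) = 4.97 × tan(75°) = 18.5 m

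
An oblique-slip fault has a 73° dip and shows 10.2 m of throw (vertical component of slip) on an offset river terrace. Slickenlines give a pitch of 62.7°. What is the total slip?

dip-slip = throw / sin(dip) = 10.2 / sin(73°) = 10.67 m
net slip = dip-slip / sin(rake) = 10.67 / sin(62.7°) = 12 m

12 m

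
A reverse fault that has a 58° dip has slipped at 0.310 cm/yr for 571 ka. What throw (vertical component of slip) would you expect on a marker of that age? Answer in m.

dip-slip = rate × time = 0.310 cm/yr × 571 ka = 1770 m
throw = dip-slip × sin(dip) = 1770 × sin(58°) = 1500 m

1500 m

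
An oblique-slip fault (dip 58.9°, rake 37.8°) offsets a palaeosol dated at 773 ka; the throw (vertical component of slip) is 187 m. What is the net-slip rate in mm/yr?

0.461 mm/yr

dip-slip = throw / sin(dip) = 187 / sin(58.9°) = 218.4 m
net slip = dip-slip / sin(rake) = 218.4 / sin(37.8°) = 356.3 m
rate = 356.3 m / 773 ka = 0.000461 m/yr = 0.461 mm/yr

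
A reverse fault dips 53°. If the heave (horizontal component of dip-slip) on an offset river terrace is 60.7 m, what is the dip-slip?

dip-slip = heave / cos(dip) = 60.7 / cos(53°) = 101 m

101 m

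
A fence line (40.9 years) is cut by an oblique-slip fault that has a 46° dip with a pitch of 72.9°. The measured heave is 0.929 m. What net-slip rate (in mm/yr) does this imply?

dip-slip = heave / cos(dip) = 0.929 / cos(46°) = 1.337 m
net slip = dip-slip / sin(rake) = 1.337 / sin(72.9°) = 1.399 m
rate = 1.399 m / 40.9 years = 0.0342 m/yr = 34.2 mm/yr

34.2 mm/yr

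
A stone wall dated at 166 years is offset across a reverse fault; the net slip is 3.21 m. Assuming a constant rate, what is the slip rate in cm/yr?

rate = 3.21 m / 166 years = 0.0193 m/yr = 1.93 cm/yr

1.93 cm/yr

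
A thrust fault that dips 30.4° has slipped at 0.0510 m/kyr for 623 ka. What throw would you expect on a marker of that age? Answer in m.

dip-slip = rate × time = 0.0510 m/kyr × 623 ka = 31.77 m
throw = dip-slip × sin(dip) = 31.77 × sin(30.4°) = 16.1 m

16.1 m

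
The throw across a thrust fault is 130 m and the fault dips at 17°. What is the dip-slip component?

dip-slip = throw / sin(dip) = 130 / sin(17°) = 445 m

445 m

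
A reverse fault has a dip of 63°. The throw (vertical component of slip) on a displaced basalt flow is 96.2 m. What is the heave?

heave = throw / tan(dip) = 96.2 / tan(63°) = 49 m

49 m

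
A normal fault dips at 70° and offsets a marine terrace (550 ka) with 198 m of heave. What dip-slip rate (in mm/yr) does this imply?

1.05 mm/yr

dip-slip = heave / cos(dip) = 198 m / cos(70°) = 578.9 m
rate = 578.9 m / 550 ka = 0.00105 m/yr = 1.05 mm/yr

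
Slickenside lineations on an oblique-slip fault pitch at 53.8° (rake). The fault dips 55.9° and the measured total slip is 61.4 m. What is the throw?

dip-slip = net slip × sin(rake) = 61.4 m × sin(53.8°) = 49.55 m
throw = dip-slip × sin(dip) = 49.55 × sin(55.9°) = 41 m

41 m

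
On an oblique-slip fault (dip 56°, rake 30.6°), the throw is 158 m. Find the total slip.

dip-slip = throw / sin(dip) = 158 / sin(56°) = 190.6 m
net slip = dip-slip / sin(rake) = 190.6 / sin(30.6°) = 374 m

374 m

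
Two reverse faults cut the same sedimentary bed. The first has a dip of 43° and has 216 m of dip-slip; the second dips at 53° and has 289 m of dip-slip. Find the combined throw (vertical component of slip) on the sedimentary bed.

378 m

throw_A = 216 × sin(43°) = 147.3 m
throw_B = 289 × sin(53°) = 230.8 m
total = 147.3 + 230.8 = 378 m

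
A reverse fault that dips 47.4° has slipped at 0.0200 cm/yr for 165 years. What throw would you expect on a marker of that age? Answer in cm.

2.43 cm

dip-slip = rate × time = 0.0200 cm/yr × 165 years = 0.03300 m
throw = dip-slip × sin(dip) = 0.03300 × sin(47.4°) = 0.0243 m = 2.43 cm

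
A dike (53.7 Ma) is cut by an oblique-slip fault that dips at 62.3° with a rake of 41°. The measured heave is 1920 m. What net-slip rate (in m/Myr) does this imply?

117 m/Myr

dip-slip = heave / cos(dip) = 1920 / cos(62.3°) = 4130 m
net slip = dip-slip / sin(rake) = 4130 / sin(41°) = 6296 m
rate = 6296 m / 53.7 Ma = 0.000117 m/yr = 117 m/Myr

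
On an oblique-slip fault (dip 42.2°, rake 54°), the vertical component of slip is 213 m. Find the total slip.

392 m

dip-slip = throw / sin(dip) = 213 / sin(42.2°) = 317.1 m
net slip = dip-slip / sin(rake) = 317.1 / sin(54°) = 392 m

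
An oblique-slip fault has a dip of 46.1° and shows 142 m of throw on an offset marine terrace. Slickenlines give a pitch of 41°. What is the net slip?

dip-slip = throw / sin(dip) = 142 / sin(46.1°) = 197.1 m
net slip = dip-slip / sin(rake) = 197.1 / sin(41°) = 300 m

300 m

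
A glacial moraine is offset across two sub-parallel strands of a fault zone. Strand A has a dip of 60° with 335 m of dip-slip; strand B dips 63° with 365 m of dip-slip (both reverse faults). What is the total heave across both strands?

heave_A = 335 × cos(60°) = 167.5 m
heave_B = 365 × cos(63°) = 165.7 m
total = 167.5 + 165.7 = 333 m

333 m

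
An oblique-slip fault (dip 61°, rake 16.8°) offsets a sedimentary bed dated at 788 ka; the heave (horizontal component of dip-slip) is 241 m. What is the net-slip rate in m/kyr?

2.18 m/kyr

dip-slip = heave / cos(dip) = 241 / cos(61°) = 497.1 m
net slip = dip-slip / sin(rake) = 497.1 / sin(16.8°) = 1720 m
rate = 1720 m / 788 ka = 0.00218 m/yr = 2.18 m/kyr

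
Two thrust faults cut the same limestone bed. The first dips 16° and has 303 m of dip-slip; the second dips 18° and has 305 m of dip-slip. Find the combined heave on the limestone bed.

581 m

heave_A = 303 × cos(16°) = 291.3 m
heave_B = 305 × cos(18°) = 290.1 m
total = 291.3 + 290.1 = 581 m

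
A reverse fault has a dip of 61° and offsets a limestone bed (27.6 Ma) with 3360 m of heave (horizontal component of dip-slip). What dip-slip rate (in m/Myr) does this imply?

251 m/Myr

dip-slip = heave / cos(dip) = 3360 m / cos(61°) = 6931 m
rate = 6931 m / 27.6 Ma = 0.000251 m/yr = 251 m/Myr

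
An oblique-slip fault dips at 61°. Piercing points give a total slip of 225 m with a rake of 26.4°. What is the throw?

dip-slip = net slip × sin(rake) = 225 m × sin(26.4°) = 100 m
throw = dip-slip × sin(dip) = 100 × sin(61°) = 87.5 m

87.5 m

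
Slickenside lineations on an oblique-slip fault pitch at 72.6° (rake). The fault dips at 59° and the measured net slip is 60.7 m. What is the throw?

dip-slip = net slip × sin(rake) = 60.7 m × sin(72.6°) = 57.92 m
throw = dip-slip × sin(dip) = 57.92 × sin(59°) = 49.6 m

49.6 m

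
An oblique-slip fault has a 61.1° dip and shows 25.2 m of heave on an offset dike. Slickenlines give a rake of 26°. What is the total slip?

dip-slip = heave / cos(dip) = 25.2 / cos(61.1°) = 52.14 m
net slip = dip-slip / sin(rake) = 52.14 / sin(26°) = 119 m

119 m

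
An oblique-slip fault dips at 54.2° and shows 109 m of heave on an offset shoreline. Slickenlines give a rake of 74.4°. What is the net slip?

193 m

dip-slip = heave / cos(dip) = 109 / cos(54.2°) = 186.3 m
net slip = dip-slip / sin(rake) = 186.3 / sin(74.4°) = 193 m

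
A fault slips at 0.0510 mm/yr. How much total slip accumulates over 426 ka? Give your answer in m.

slip = rate × time = 0.0510 mm/yr × 426 ka = 21.7 m

21.7 m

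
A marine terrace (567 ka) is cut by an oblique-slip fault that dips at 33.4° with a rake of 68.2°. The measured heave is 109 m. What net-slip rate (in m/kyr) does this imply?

0.248 m/kyr

dip-slip = heave / cos(dip) = 109 / cos(33.4°) = 130.6 m
net slip = dip-slip / sin(rake) = 130.6 / sin(68.2°) = 140.6 m
rate = 140.6 m / 567 ka = 0.000248 m/yr = 0.248 m/kyr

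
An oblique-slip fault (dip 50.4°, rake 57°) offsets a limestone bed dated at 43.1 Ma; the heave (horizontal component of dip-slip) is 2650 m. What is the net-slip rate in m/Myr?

115 m/Myr

dip-slip = heave / cos(dip) = 2650 / cos(50.4°) = 4157 m
net slip = dip-slip / sin(rake) = 4157 / sin(57°) = 4957 m
rate = 4957 m / 43.1 Ma = 0.000115 m/yr = 115 m/Myr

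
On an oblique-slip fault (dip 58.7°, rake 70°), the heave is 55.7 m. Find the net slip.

114 m

dip-slip = heave / cos(dip) = 55.7 / cos(58.7°) = 107.2 m
net slip = dip-slip / sin(rake) = 107.2 / sin(70°) = 114 m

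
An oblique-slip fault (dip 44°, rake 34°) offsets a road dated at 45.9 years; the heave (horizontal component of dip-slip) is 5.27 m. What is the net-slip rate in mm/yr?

dip-slip = heave / cos(dip) = 5.27 / cos(44°) = 7.326 m
net slip = dip-slip / sin(rake) = 7.326 / sin(34°) = 13.10 m
rate = 13.10 m / 45.9 years = 0.285 m/yr = 285 mm/yr

285 mm/yr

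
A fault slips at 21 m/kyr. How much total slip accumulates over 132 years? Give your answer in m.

slip = rate × time = 21 m/kyr × 132 years = 2.77 m

2.77 m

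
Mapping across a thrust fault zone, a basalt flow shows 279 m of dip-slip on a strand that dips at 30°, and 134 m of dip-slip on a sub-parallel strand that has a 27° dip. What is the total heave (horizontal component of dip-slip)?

heave_A = 279 × cos(30°) = 241.6 m
heave_B = 134 × cos(27°) = 119.4 m
total = 241.6 + 119.4 = 361 m

361 m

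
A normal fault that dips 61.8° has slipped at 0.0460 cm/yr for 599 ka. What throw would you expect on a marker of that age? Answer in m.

dip-slip = rate × time = 0.0460 cm/yr × 599 ka = 275.5 m
throw = dip-slip × sin(dip) = 275.5 × sin(61.8°) = 243 m

243 m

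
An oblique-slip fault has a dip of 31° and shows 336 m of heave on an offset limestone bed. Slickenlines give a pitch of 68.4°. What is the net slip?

dip-slip = heave / cos(dip) = 336 / cos(31°) = 392 m
net slip = dip-slip / sin(rake) = 392 / sin(68.4°) = 422 m

422 m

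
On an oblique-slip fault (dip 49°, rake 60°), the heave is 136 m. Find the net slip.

dip-slip = heave / cos(dip) = 136 / cos(49°) = 207.3 m
net slip = dip-slip / sin(rake) = 207.3 / sin(60°) = 239 m

239 m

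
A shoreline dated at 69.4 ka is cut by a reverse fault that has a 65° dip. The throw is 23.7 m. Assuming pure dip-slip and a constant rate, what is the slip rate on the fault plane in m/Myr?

377 m/Myr

dip-slip = throw / sin(dip) = 23.7 m / sin(65°) = 26.15 m
rate = 26.15 m / 69.4 ka = 0.000377 m/yr = 377 m/Myr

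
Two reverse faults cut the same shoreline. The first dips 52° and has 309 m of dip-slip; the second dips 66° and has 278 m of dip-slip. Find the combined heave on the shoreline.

heave_A = 309 × cos(52°) = 190.2 m
heave_B = 278 × cos(66°) = 113.1 m
total = 190.2 + 113.1 = 303 m

303 m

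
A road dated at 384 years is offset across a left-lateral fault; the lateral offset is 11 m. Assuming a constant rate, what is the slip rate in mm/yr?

rate = 11 m / 384 years = 0.0286 m/yr = 28.6 mm/yr

28.6 mm/yr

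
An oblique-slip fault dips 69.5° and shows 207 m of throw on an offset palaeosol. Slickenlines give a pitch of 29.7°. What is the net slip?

446 m

dip-slip = throw / sin(dip) = 207 / sin(69.5°) = 221 m
net slip = dip-slip / sin(rake) = 221 / sin(29.7°) = 446 m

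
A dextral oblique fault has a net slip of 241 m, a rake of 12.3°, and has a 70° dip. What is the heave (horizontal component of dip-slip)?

dip-slip = net slip × sin(rake) = 241 m × sin(12.3°) = 51.34 m
heave = dip-slip × cos(dip) = 51.34 × cos(70°) = 17.6 m

17.6 m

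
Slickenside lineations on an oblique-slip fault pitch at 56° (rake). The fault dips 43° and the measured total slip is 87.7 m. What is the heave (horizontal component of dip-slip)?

dip-slip = net slip × sin(rake) = 87.7 m × sin(56°) = 72.71 m
heave = dip-slip × cos(dip) = 72.71 × cos(43°) = 53.2 m

53.2 m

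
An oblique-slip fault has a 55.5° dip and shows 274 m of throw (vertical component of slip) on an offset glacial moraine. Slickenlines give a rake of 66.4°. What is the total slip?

dip-slip = throw / sin(dip) = 274 / sin(55.5°) = 332.5 m
net slip = dip-slip / sin(rake) = 332.5 / sin(66.4°) = 363 m

363 m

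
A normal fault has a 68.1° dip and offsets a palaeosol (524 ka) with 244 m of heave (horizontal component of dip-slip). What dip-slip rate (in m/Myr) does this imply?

1250 m/Myr

dip-slip = heave / cos(dip) = 244 m / cos(68.1°) = 654.2 m
rate = 654.2 m / 524 ka = 0.00125 m/yr = 1250 m/Myr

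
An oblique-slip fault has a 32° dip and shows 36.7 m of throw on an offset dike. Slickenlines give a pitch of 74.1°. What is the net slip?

72 m

dip-slip = throw / sin(dip) = 36.7 / sin(32°) = 69.26 m
net slip = dip-slip / sin(rake) = 69.26 / sin(74.1°) = 72 m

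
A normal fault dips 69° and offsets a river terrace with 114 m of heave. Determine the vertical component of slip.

throw = heave × tan(dip) = 114 × tan(69°) = 297 m

297 m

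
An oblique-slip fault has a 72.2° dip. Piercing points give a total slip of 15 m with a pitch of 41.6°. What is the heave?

dip-slip = net slip × sin(rake) = 15 m × sin(41.6°) = 9.959 m
heave = dip-slip × cos(dip) = 9.959 × cos(72.2°) = 3.04 m

3.04 m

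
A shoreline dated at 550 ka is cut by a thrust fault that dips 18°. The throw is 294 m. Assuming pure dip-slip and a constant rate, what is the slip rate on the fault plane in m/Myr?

dip-slip = throw / sin(dip) = 294 m / sin(18°) = 951.4 m
rate = 951.4 m / 550 ka = 0.00173 m/yr = 1730 m/Myr

1730 m/Myr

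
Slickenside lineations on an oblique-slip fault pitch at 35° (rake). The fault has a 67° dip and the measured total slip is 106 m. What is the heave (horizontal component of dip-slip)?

dip-slip = net slip × sin(rake) = 106 m × sin(35°) = 60.80 m
heave = dip-slip × cos(dip) = 60.80 × cos(67°) = 23.8 m

23.8 m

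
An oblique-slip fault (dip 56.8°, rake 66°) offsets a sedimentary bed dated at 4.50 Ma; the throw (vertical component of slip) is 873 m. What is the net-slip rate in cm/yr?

0.0254 cm/yr

dip-slip = throw / sin(dip) = 873 / sin(56.8°) = 1043 m
net slip = dip-slip / sin(rake) = 1043 / sin(66°) = 1142 m
rate = 1142 m / 4.50 Ma = 0.000254 m/yr = 0.0254 cm/yr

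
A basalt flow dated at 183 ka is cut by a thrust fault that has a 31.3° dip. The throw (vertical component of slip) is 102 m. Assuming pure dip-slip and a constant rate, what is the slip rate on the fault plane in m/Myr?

dip-slip = throw / sin(dip) = 102 m / sin(31.3°) = 196.3 m
rate = 196.3 m / 183 ka = 0.00107 m/yr = 1070 m/Myr

1070 m/Myr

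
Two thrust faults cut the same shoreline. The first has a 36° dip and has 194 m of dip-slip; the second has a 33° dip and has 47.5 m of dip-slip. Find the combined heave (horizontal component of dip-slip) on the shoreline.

197 m

heave_A = 194 × cos(36°) = 156.9 m
heave_B = 47.5 × cos(33°) = 39.84 m
total = 156.9 + 39.84 = 197 m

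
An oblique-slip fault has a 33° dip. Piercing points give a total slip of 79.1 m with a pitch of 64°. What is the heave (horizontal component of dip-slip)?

59.6 m

dip-slip = net slip × sin(rake) = 79.1 m × sin(64°) = 71.09 m
heave = dip-slip × cos(dip) = 71.09 × cos(33°) = 59.6 m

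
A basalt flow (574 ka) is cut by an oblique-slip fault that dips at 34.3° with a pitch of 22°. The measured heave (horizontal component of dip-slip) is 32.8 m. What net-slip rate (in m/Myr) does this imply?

185 m/Myr

dip-slip = heave / cos(dip) = 32.8 / cos(34.3°) = 39.70 m
net slip = dip-slip / sin(rake) = 39.70 / sin(22°) = 106 m
rate = 106 m / 574 ka = 0.000185 m/yr = 185 m/Myr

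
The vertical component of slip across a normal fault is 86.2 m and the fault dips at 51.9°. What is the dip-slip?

dip-slip = throw / sin(dip) = 86.2 / sin(51.9°) = 110 m

110 m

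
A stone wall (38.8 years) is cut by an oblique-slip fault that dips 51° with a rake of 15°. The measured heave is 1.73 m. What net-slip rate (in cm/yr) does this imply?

27.4 cm/yr

dip-slip = heave / cos(dip) = 1.73 / cos(51°) = 2.749 m
net slip = dip-slip / sin(rake) = 2.749 / sin(15°) = 10.62 m
rate = 10.62 m / 38.8 years = 0.274 m/yr = 27.4 cm/yr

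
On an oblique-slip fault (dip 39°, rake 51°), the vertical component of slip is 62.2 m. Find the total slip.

127 m

dip-slip = throw / sin(dip) = 62.2 / sin(39°) = 98.84 m
net slip = dip-slip / sin(rake) = 98.84 / sin(51°) = 127 m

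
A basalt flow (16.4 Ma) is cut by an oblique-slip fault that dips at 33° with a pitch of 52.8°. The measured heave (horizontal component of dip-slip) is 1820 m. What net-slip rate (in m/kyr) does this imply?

dip-slip = heave / cos(dip) = 1820 / cos(33°) = 2170 m
net slip = dip-slip / sin(rake) = 2170 / sin(52.8°) = 2724 m
rate = 2724 m / 16.4 Ma = 0.000166 m/yr = 0.166 m/kyr

0.166 m/kyr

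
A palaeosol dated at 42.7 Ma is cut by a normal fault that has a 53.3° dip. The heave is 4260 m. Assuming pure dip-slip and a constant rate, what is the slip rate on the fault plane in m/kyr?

dip-slip = heave / cos(dip) = 4260 m / cos(53.3°) = 7128 m
rate = 7128 m / 42.7 Ma = 0.000167 m/yr = 0.167 m/kyr

0.167 m/kyr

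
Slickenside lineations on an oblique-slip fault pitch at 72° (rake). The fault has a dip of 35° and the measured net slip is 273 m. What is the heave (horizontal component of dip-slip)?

dip-slip = net slip × sin(rake) = 273 m × sin(72°) = 259.6 m
heave = dip-slip × cos(dip) = 259.6 × cos(35°) = 213 m

213 m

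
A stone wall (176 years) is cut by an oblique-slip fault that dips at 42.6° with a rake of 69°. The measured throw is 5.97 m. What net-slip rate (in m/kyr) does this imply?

dip-slip = throw / sin(dip) = 5.97 / sin(42.6°) = 8.820 m
net slip = dip-slip / sin(rake) = 8.820 / sin(69°) = 9.447 m
rate = 9.447 m / 176 years = 0.0537 m/yr = 53.7 m/kyr

53.7 m/kyr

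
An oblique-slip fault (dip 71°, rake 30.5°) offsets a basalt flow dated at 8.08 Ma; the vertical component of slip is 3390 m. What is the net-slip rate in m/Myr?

874 m/Myr

dip-slip = throw / sin(dip) = 3390 / sin(71°) = 3585 m
net slip = dip-slip / sin(rake) = 3585 / sin(30.5°) = 7064 m
rate = 7064 m / 8.08 Ma = 0.000874 m/yr = 874 m/Myr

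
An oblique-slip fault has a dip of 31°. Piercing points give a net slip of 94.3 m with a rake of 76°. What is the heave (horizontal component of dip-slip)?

78.4 m

dip-slip = net slip × sin(rake) = 94.3 m × sin(76°) = 91.50 m
heave = dip-slip × cos(dip) = 91.50 × cos(31°) = 78.4 m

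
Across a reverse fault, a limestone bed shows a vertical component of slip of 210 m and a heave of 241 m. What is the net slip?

net slip = √(throw² + heave²) = √(210² + 241²) = 320 m

320 m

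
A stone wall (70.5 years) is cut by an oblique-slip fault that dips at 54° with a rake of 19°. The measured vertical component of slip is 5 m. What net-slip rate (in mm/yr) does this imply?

269 mm/yr

dip-slip = throw / sin(dip) = 5 / sin(54°) = 6.180 m
net slip = dip-slip / sin(rake) = 6.180 / sin(19°) = 18.98 m
rate = 18.98 m / 70.5 years = 0.269 m/yr = 269 mm/yr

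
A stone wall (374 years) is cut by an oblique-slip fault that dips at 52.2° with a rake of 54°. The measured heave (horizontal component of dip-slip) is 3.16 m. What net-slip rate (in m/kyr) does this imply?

17 m/kyr

dip-slip = heave / cos(dip) = 3.16 / cos(52.2°) = 5.156 m
net slip = dip-slip / sin(rake) = 5.156 / sin(54°) = 6.373 m
rate = 6.373 m / 374 years = 0.0170 m/yr = 17 m/kyr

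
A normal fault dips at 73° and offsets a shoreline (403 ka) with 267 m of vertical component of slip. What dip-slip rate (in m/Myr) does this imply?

dip-slip = throw / sin(dip) = 267 m / sin(73°) = 279.2 m
rate = 279.2 m / 403 ka = 0.000693 m/yr = 693 m/Myr

693 m/Myr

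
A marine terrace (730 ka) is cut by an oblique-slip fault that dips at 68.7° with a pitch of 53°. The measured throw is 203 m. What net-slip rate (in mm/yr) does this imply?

dip-slip = throw / sin(dip) = 203 / sin(68.7°) = 217.9 m
net slip = dip-slip / sin(rake) = 217.9 / sin(53°) = 272.8 m
rate = 272.8 m / 730 ka = 0.000374 m/yr = 0.374 mm/yr

0.374 mm/yr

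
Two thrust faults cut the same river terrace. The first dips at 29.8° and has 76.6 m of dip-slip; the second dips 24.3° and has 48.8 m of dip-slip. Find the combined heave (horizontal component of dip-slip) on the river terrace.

heave_A = 76.6 × cos(29.8°) = 66.47 m
heave_B = 48.8 × cos(24.3°) = 44.48 m
total = 66.47 + 44.48 = 111 m

111 m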